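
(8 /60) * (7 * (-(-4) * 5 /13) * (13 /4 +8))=210 /13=16.15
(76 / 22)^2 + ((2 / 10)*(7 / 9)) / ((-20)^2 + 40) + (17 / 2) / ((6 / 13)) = 6610427 / 217800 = 30.35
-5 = -5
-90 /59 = -1.53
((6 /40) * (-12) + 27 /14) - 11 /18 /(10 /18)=-34 /35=-0.97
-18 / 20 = -9 / 10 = -0.90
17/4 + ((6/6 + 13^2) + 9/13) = 9097/52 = 174.94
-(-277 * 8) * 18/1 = 39888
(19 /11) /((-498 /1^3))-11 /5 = -60353 /27390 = -2.20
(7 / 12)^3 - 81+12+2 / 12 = -118601 / 1728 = -68.63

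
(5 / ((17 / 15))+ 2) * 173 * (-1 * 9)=-169713 / 17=-9983.12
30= 30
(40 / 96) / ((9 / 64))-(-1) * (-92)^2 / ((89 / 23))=5263264 / 2403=2190.29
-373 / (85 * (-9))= 373 / 765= 0.49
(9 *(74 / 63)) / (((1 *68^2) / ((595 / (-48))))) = -185 / 6528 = -0.03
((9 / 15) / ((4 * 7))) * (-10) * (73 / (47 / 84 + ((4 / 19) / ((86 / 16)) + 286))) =-1073538 / 19668695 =-0.05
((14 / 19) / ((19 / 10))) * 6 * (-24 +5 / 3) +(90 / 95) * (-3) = -19786 / 361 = -54.81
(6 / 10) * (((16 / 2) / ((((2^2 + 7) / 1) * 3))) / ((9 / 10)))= 16 / 99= 0.16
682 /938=341 /469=0.73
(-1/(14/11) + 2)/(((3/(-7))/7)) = -119/6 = -19.83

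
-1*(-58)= 58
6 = 6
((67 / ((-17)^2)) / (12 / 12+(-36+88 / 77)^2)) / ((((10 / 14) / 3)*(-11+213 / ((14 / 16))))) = 482601 / 140085228775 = 0.00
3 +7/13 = 46/13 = 3.54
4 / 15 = 0.27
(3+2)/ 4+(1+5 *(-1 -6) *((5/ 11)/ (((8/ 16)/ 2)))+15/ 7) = -18247/ 308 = -59.24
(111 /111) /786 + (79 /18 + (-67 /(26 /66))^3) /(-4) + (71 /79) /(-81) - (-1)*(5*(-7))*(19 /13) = 18120124406625403 /14733415944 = 1229865.80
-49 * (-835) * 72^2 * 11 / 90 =25923744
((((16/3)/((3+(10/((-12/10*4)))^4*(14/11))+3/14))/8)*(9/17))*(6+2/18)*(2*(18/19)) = 210760704/1402253143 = 0.15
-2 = -2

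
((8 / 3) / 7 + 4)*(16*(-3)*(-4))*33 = 194304 / 7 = 27757.71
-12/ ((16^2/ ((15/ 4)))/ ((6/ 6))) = -45/ 256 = -0.18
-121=-121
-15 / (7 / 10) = -150 / 7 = -21.43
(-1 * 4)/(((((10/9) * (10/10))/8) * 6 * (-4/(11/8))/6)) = 99/10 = 9.90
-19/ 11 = -1.73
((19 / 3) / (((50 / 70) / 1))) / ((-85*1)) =-133 / 1275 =-0.10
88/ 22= 4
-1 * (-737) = 737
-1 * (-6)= 6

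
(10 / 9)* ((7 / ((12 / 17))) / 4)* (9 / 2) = 595 / 48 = 12.40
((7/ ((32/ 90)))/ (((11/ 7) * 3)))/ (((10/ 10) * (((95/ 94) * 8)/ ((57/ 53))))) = 20727/ 37312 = 0.56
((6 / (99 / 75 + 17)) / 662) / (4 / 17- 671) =-425 / 576223998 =-0.00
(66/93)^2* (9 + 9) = 8712/961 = 9.07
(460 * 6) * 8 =22080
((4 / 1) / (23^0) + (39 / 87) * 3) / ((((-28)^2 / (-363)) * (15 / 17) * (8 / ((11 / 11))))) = -63767 / 181888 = -0.35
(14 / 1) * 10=140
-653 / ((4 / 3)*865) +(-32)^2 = 3541081 / 3460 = 1023.43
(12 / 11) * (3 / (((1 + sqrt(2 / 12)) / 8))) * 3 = 5184 / 55 -864 * sqrt(6) / 55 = 55.78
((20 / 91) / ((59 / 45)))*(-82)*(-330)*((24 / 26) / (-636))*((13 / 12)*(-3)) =6088500 / 284557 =21.40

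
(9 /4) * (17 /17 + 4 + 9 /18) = 99 /8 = 12.38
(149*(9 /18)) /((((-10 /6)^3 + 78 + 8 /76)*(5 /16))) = 611496 /188465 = 3.24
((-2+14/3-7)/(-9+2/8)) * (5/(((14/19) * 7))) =494/1029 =0.48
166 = 166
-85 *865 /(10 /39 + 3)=-2867475 /127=-22578.54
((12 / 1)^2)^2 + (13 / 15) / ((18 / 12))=933146 / 45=20736.58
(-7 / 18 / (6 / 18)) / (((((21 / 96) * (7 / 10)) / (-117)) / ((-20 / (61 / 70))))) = -1248000 / 61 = -20459.02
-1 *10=-10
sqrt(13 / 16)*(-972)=-243*sqrt(13)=-876.15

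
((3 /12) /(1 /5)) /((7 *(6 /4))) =5 /42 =0.12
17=17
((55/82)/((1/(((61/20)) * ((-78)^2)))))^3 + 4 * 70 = 1063053698360668111/551368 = 1928029371237.84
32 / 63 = 0.51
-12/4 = -3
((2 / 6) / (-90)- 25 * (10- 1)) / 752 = -60751 / 203040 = -0.30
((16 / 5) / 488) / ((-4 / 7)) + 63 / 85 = 7567 / 10370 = 0.73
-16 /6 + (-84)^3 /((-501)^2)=-420680 /83667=-5.03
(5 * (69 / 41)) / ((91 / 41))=345 / 91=3.79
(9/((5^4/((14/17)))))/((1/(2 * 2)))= 504/10625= 0.05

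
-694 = -694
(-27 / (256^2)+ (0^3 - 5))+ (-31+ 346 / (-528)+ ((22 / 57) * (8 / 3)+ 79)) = 5346793885 / 123273216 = 43.37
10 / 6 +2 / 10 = 28 / 15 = 1.87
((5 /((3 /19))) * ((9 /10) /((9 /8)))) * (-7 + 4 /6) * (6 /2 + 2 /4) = -5054 /9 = -561.56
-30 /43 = -0.70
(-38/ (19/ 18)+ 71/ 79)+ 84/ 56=-33.60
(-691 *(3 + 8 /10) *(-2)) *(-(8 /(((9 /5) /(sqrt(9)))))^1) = -210064 /3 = -70021.33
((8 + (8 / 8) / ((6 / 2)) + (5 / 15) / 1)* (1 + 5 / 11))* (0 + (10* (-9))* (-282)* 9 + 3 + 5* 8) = 95040608 / 33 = 2880018.42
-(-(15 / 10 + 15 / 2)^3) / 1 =729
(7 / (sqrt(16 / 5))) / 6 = 7 * sqrt(5) / 24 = 0.65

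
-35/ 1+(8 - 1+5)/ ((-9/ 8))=-137/ 3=-45.67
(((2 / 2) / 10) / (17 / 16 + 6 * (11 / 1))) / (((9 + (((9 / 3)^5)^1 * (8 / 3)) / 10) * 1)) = 8 / 395937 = 0.00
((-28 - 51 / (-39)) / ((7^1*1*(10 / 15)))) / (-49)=1041 / 8918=0.12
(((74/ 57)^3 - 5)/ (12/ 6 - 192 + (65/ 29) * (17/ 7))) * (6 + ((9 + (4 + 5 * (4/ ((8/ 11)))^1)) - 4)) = 1797077191/ 2775302298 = 0.65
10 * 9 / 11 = 8.18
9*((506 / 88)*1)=207 / 4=51.75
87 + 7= 94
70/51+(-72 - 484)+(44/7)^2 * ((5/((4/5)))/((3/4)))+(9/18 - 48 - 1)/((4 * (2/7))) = -3569415/13328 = -267.81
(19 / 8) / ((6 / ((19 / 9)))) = 361 / 432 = 0.84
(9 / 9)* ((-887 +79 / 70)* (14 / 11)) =-62011 / 55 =-1127.47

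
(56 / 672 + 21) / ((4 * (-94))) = -253 / 4512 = -0.06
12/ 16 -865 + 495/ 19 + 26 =-61727/ 76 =-812.20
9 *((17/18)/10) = 0.85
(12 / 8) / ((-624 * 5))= -1 / 2080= -0.00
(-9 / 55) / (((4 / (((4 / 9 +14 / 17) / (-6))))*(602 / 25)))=485 / 1350888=0.00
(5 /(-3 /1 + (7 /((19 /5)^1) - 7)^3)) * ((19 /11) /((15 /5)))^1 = -651605 /31738377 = -0.02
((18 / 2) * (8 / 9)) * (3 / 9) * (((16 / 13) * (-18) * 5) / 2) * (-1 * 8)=15360 / 13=1181.54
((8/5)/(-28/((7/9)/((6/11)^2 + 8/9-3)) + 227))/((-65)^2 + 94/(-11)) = 0.00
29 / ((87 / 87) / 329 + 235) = 9541 / 77316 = 0.12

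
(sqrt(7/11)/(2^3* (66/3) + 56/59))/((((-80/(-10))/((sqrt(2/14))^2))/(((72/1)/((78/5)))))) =59* sqrt(77)/1393392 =0.00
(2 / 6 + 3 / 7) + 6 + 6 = 268 / 21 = 12.76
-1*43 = -43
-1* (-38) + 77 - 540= -425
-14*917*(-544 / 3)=6983872 / 3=2327957.33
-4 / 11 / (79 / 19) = -76 / 869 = -0.09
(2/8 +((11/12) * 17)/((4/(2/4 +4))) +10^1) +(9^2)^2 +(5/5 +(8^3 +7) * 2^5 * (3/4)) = 609465/32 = 19045.78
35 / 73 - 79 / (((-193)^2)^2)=48562074268 / 101286624073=0.48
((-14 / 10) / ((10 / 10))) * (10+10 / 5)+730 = 3566 / 5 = 713.20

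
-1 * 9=-9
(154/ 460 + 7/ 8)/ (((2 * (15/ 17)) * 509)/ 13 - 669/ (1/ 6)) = -81991/ 267359360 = -0.00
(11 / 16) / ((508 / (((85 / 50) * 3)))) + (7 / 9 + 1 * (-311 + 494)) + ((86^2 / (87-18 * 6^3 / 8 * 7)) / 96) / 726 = 10785352245103 / 58684728960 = 183.78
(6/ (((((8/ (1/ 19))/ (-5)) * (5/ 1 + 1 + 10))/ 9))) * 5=-675/ 1216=-0.56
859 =859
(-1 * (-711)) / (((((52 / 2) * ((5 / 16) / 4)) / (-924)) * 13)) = -21022848 / 845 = -24879.11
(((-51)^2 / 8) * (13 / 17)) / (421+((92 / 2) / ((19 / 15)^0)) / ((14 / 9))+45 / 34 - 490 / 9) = 0.63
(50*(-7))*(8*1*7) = -19600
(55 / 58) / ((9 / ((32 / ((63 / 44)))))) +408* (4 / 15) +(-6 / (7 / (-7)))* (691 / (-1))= -331724798 / 82215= -4034.85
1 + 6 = 7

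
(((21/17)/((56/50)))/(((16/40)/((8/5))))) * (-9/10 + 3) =9.26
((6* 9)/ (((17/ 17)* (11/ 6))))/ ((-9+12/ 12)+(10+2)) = 81/ 11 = 7.36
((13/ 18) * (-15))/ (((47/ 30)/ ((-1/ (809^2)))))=325/ 30760607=0.00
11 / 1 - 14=-3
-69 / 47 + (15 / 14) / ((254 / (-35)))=-38577 / 23876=-1.62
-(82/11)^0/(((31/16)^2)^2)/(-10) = 32768/4617605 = 0.01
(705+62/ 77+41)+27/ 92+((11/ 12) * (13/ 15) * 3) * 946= 318964043/ 106260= 3001.73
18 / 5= 3.60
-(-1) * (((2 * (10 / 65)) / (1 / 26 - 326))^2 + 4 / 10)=28730314 / 71825625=0.40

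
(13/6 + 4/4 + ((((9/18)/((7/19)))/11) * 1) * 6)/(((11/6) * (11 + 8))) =95/847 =0.11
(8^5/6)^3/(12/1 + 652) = 549755813888/2241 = 245317186.03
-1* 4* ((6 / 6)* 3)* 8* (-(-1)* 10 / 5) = -192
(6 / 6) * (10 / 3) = 3.33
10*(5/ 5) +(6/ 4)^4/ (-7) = 1039/ 112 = 9.28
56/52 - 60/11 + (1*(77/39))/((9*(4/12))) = -4787/1287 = -3.72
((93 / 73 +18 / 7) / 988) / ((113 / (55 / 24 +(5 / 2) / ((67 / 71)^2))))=359827525 / 2048782616608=0.00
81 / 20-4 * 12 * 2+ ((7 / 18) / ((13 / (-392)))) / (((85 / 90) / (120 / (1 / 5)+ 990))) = -87665619 / 4420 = -19833.85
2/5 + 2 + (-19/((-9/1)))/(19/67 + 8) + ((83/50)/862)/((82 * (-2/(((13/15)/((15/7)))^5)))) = 400383521068004073979/150811837980468750000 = 2.65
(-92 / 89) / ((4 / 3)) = -69 / 89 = -0.78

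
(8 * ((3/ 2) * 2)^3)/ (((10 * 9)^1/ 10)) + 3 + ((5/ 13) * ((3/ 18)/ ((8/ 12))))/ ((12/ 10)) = 8449/ 312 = 27.08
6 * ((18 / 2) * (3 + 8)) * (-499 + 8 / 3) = -294822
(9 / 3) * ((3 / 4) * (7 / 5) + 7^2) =3003 / 20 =150.15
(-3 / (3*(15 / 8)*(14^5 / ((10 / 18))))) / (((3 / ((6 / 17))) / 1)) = -1 / 15428826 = -0.00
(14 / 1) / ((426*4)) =7 / 852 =0.01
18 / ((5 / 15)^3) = 486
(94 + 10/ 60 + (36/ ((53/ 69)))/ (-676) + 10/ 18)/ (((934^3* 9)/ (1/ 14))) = 15260507/ 16551838993775904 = 0.00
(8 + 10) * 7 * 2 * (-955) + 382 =-240278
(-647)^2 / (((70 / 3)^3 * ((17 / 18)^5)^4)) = 18010776648294042373765312413696 / 174253921560014671897968642875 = 103.36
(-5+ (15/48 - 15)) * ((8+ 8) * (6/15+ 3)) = -1071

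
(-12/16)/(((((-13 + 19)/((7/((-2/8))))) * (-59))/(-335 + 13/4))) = 9289/472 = 19.68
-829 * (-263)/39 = 218027/39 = 5590.44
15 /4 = 3.75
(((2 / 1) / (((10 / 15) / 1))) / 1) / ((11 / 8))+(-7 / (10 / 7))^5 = -3104827739 / 1100000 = -2822.57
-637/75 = -8.49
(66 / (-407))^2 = 36 / 1369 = 0.03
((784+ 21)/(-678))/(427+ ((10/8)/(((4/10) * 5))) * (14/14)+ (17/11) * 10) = -35420/13217949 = -0.00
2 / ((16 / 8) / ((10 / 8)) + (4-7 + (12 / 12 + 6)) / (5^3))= 125 / 102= 1.23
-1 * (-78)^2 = -6084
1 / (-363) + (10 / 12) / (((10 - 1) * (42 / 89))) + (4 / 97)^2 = 503905249 / 2582093052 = 0.20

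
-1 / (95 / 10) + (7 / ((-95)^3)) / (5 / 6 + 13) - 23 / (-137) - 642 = -6258383051879 / 9749211125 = -641.94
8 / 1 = 8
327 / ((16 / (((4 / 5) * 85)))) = 5559 / 4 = 1389.75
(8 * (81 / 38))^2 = 104976 / 361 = 290.79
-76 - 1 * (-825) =749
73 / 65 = 1.12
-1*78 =-78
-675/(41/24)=-16200/41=-395.12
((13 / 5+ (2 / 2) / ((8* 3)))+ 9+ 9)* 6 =2477 / 20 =123.85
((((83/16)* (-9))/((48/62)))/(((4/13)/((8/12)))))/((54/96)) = -33449/144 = -232.28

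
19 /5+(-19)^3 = -34276 /5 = -6855.20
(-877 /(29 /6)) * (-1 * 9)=47358 /29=1633.03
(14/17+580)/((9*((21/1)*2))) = 4937/3213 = 1.54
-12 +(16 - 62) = -58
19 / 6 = 3.17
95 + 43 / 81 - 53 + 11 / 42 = 48527 / 1134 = 42.79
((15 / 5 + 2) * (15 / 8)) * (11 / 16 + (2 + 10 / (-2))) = -21.68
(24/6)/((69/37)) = 148/69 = 2.14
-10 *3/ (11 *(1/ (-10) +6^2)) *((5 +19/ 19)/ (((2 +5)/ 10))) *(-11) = 18000/ 2513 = 7.16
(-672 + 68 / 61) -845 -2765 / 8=-1861.51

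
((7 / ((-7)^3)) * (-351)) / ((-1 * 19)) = -351 / 931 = -0.38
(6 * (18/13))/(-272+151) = -108/1573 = -0.07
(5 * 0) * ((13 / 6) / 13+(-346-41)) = 0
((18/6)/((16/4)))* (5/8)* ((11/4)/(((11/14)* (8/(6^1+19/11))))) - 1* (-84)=482013/5632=85.58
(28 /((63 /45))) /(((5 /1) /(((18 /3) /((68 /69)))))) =414 /17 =24.35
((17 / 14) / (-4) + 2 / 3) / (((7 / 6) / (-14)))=-61 / 14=-4.36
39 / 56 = 0.70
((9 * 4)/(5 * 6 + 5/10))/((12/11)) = 1.08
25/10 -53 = -101/2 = -50.50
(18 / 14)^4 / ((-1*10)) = -6561 / 24010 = -0.27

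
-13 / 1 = -13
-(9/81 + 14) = -127/9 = -14.11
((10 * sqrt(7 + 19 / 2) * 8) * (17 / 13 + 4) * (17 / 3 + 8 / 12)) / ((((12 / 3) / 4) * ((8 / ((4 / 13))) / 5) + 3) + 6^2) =247.14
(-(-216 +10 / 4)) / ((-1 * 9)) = -427 / 18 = -23.72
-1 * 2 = -2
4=4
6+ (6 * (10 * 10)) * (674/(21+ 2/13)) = 210354/11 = 19123.09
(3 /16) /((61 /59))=177 /976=0.18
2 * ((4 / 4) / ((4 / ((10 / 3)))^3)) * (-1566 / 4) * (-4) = 3625 / 2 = 1812.50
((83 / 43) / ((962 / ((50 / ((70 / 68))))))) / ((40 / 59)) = 83249 / 579124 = 0.14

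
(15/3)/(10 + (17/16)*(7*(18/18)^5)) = 80/279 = 0.29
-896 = -896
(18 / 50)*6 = 54 / 25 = 2.16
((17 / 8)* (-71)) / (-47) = 1207 / 376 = 3.21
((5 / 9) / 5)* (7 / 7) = 1 / 9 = 0.11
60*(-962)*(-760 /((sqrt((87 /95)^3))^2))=12536880200000 /219501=57115367.13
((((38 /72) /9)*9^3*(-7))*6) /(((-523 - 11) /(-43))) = -51471 /356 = -144.58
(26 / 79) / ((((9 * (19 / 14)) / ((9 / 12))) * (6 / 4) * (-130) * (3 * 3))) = -7 / 607905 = -0.00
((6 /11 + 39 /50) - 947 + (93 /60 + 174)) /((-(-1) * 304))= -847137 /334400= -2.53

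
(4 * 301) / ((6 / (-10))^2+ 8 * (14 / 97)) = 2919700 / 3673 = 794.91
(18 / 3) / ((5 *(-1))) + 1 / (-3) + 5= 52 / 15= 3.47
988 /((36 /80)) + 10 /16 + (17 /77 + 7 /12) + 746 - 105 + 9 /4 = 15746261 /5544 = 2840.23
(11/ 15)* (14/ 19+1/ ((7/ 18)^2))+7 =173017/ 13965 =12.39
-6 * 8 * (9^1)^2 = -3888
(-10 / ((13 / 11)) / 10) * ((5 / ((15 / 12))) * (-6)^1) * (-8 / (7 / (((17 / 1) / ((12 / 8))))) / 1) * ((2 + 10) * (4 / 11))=-104448 / 91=-1147.78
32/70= 16/35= 0.46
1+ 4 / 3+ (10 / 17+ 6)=455 / 51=8.92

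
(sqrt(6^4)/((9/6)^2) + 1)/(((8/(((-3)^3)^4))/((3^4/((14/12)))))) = 2195382771/28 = 78406527.54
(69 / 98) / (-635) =-69 / 62230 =-0.00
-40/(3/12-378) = 160/1511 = 0.11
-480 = -480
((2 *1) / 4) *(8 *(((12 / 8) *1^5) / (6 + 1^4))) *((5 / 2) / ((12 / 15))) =2.68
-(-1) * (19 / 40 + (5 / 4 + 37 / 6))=947 / 120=7.89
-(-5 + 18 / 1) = -13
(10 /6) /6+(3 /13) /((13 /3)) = 1007 /3042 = 0.33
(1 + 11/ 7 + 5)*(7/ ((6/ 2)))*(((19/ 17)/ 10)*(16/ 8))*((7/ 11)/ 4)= 7049/ 11220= 0.63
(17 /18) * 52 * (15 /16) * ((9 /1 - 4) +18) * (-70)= -74127.08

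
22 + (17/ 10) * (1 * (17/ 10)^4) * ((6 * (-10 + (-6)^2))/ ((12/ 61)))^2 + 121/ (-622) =277685006728423/ 31100000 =8928778.35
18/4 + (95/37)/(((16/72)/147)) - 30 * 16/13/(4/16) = 748077/481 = 1555.25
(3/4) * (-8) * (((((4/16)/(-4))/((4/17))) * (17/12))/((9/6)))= 1.51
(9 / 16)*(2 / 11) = 9 / 88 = 0.10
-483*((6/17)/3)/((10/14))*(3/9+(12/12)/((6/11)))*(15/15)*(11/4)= -161161/340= -474.00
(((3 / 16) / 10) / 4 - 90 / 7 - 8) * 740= -15430.82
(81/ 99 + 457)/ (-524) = -1259/ 1441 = -0.87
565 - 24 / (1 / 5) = 445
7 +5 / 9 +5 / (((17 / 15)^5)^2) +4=235612633224821 / 18143945104041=12.99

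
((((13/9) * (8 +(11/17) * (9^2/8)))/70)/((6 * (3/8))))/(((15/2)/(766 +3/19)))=374507939/27471150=13.63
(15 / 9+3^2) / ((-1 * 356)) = -8 / 267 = -0.03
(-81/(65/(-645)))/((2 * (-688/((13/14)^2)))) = -3159/6272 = -0.50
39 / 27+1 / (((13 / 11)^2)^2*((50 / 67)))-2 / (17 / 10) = 208634941 / 218491650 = 0.95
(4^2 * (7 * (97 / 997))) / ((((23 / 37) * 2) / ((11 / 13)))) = 2210824 / 298103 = 7.42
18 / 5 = 3.60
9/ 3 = 3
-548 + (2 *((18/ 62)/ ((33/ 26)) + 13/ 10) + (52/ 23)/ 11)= -21361861/ 39215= -544.74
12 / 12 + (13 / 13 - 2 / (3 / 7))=-8 / 3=-2.67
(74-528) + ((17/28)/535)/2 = -13601823/29960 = -454.00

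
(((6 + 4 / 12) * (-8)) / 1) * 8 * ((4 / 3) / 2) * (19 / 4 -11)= 15200 / 9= 1688.89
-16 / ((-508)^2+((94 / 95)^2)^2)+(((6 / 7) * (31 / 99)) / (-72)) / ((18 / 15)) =-103845485991215 / 32774736713114088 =-0.00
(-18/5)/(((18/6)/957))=-5742/5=-1148.40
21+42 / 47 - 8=653 / 47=13.89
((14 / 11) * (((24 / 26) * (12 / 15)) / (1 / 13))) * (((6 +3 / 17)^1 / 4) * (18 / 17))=63504 / 3179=19.98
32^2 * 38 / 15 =38912 / 15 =2594.13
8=8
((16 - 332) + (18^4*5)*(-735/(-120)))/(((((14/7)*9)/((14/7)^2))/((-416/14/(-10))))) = 2122639.34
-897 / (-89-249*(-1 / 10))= 8970 / 641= 13.99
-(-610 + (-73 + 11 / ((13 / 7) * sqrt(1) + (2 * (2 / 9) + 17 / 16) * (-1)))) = 230011 / 353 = 651.59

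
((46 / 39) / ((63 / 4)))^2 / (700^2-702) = 16928 / 1476909071001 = 0.00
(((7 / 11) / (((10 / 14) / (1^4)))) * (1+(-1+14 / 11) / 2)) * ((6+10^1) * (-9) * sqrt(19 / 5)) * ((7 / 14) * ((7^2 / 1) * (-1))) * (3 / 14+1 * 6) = 43267.55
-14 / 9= -1.56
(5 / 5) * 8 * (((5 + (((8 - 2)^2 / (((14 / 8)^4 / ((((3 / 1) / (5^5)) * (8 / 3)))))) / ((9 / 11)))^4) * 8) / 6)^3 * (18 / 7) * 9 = 12224677495439100708982945999752293757855449678935463146620326877776340049705638088645632 / 222845680728863957960869908815830874490588296710225080232703476212918758392333984375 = 54857.14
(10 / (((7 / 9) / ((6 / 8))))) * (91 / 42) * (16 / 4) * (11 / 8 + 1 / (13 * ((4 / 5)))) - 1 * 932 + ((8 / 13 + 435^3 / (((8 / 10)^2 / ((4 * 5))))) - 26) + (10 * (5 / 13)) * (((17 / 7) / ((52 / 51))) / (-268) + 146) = 815525011639817 / 317044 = 2572277070.82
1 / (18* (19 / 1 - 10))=0.01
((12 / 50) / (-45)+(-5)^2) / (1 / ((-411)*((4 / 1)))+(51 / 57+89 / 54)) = 878325084 / 89336875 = 9.83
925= 925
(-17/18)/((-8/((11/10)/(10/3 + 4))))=17/960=0.02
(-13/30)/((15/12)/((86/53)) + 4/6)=-2236/7415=-0.30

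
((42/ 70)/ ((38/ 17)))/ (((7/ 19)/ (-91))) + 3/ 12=-66.05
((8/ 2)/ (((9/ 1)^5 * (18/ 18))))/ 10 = 2/ 295245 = 0.00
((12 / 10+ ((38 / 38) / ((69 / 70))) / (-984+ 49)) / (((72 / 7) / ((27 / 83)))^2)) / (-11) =-2842539 / 26074038320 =-0.00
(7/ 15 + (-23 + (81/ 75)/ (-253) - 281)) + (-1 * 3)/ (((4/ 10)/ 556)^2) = -109990552126/ 18975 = -5796603.54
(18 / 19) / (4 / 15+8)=135 / 1178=0.11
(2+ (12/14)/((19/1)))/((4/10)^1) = 680/133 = 5.11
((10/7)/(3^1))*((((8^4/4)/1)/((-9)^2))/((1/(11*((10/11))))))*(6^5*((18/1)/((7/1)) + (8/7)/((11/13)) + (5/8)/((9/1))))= 9064038400/4851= 1868488.64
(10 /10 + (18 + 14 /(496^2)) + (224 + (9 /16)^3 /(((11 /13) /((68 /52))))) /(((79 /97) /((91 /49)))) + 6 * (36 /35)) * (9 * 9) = 743353609734207 /17103032320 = 43463.26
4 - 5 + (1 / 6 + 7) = 37 / 6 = 6.17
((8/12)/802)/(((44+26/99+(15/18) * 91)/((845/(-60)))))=-1859/19070758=-0.00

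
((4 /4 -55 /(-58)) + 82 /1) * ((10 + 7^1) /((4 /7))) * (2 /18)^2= 64379 /2088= 30.83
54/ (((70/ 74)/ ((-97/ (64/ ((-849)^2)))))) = -62364088.66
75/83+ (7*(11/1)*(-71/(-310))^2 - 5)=-456969/7976300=-0.06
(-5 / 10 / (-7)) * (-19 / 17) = -19 / 238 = -0.08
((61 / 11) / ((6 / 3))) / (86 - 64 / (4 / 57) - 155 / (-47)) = -2867 / 850674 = -0.00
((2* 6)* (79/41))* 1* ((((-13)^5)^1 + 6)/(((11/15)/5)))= -26398505700/451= -58533272.06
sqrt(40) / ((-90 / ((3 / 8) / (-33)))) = sqrt(10) / 3960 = 0.00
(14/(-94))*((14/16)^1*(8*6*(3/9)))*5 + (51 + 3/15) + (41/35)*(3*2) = 78636/1645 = 47.80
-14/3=-4.67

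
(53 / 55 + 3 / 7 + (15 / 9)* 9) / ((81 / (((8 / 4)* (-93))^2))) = 24259484 / 3465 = 7001.29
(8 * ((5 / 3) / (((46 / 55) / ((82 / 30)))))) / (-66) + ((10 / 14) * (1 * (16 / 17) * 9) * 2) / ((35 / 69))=11998982 / 517293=23.20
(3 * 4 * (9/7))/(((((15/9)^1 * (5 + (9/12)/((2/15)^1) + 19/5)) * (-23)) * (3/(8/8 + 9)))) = -8640/92897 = -0.09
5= 5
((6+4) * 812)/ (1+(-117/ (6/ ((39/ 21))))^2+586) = 1591520/ 372101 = 4.28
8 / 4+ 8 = 10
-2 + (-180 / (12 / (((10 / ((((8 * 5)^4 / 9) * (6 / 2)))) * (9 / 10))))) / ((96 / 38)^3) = -4194324577 / 2097152000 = -2.00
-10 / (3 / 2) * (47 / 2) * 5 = -2350 / 3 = -783.33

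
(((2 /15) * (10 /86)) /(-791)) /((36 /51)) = -17 /612234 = -0.00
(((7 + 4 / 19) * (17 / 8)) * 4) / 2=2329 / 76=30.64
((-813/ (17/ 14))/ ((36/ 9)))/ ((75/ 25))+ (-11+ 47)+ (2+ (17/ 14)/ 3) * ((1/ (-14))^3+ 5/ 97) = -1246120551/ 63347984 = -19.67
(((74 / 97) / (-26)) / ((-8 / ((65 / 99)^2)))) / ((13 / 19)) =17575 / 7605576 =0.00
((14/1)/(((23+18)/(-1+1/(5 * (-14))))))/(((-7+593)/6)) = -213/60065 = -0.00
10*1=10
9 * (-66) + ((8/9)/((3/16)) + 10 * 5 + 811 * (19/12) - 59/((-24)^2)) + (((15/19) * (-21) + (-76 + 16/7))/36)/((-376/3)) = 8044496791/10801728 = 744.74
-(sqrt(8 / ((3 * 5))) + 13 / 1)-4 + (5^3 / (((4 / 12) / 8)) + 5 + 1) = 2989-2 * sqrt(30) / 15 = 2988.27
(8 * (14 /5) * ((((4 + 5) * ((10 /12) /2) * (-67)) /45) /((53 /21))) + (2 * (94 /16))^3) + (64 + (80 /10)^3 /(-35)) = 38513981 /23744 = 1622.05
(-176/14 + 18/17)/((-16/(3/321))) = 685/101864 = 0.01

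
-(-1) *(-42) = -42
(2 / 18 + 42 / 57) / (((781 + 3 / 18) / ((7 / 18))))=1015 / 2404431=0.00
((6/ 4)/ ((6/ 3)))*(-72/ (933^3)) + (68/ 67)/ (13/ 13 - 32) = -2045459862/ 62476639787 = -0.03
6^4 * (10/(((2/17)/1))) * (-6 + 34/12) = -348840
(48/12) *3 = 12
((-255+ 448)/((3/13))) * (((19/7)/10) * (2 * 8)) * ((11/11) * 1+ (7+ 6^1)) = 762736/15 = 50849.07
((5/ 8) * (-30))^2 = 351.56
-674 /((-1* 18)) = 337 /9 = 37.44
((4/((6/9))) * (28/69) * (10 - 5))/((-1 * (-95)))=56/437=0.13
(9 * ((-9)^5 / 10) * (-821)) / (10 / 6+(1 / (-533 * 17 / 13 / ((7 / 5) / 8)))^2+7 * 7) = 101743109688647520 / 118148748947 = 861144.20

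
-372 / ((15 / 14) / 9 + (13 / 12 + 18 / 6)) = -31248 / 353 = -88.52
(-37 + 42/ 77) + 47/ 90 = -35573/ 990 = -35.93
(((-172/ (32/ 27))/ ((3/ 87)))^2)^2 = 1285052499101636721/ 4096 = 313733520288485.53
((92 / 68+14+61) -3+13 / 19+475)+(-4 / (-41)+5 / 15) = 21829816 / 39729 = 549.47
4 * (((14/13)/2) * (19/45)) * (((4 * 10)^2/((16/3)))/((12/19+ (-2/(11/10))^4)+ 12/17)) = 449259085/20198139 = 22.24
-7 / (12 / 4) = -2.33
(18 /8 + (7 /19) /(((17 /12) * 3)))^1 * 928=700408 /323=2168.45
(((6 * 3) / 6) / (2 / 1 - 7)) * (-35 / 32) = 21 / 32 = 0.66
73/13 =5.62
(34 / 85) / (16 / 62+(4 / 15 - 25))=-186 / 11381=-0.02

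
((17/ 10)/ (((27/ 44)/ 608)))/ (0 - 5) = -227392/ 675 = -336.88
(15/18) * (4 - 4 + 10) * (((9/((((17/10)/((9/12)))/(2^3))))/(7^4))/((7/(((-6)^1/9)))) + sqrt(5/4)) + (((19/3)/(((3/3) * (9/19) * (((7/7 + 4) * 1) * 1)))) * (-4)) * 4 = -1650717944/38572065 + 25 * sqrt(5)/6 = -33.48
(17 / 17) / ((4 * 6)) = 1 / 24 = 0.04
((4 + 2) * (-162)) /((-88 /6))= 729 /11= 66.27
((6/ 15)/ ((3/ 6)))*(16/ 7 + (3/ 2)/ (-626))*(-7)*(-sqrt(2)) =20011*sqrt(2)/ 1565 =18.08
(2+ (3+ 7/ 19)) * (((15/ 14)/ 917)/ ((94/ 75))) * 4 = 114750/ 5732167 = 0.02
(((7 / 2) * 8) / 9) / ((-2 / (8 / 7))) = -16 / 9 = -1.78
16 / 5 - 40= -184 / 5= -36.80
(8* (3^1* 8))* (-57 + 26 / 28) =-75360 / 7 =-10765.71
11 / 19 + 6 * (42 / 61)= 5459 / 1159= 4.71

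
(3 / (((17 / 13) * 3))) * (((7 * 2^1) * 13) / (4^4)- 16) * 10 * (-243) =30910815 / 1088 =28410.68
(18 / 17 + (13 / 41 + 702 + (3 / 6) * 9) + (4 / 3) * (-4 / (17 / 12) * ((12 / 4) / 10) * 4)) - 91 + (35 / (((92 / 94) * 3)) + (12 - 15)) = 149395744 / 240465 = 621.28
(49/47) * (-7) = -7.30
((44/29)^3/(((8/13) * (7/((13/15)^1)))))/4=0.18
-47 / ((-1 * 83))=47 / 83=0.57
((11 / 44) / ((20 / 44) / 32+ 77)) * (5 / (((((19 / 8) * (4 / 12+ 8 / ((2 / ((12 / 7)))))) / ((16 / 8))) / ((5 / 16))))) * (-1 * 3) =-138600 / 77775721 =-0.00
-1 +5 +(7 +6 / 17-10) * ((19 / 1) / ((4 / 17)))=-839 / 4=-209.75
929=929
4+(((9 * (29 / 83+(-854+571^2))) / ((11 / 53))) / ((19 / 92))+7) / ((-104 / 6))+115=-3553252909651 / 902044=-3939112.63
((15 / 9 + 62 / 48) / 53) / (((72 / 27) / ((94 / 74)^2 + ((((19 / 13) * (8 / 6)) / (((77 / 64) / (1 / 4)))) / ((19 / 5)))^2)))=1424328691151 / 41876459456832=0.03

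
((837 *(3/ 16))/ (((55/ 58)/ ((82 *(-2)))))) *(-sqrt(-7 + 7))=0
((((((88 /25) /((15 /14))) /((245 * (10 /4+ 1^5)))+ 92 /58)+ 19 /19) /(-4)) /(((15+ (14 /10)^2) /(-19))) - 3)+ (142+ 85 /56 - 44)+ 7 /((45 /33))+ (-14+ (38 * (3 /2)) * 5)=67488265687 /180751200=373.38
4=4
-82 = -82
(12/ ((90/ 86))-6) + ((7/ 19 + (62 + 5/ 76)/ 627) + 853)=204649633/ 238260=858.93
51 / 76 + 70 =5371 / 76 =70.67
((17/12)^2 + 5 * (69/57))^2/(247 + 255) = 0.13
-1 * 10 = -10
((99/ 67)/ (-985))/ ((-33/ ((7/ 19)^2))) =0.00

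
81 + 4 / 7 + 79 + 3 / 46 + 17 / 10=162.34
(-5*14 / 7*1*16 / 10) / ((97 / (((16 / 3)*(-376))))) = 96256 / 291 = 330.78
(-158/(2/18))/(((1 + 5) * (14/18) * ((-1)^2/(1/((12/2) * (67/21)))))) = -15.92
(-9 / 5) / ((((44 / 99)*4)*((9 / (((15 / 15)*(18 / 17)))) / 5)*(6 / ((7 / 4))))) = -189 / 1088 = -0.17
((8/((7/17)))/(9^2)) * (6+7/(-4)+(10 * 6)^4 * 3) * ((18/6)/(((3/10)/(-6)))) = -105753611560/189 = -559542918.31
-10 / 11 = -0.91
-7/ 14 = -1/ 2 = -0.50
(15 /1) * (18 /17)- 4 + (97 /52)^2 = 15.36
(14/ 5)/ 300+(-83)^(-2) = 48973/ 5166750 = 0.01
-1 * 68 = -68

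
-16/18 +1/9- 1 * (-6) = 47/9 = 5.22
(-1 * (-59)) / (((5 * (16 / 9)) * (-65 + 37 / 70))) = -3717 / 36104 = -0.10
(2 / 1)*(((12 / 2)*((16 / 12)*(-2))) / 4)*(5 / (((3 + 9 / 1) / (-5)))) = 50 / 3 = 16.67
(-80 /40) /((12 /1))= -1 /6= -0.17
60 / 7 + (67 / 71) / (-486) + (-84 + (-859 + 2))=-225221131 / 241542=-932.43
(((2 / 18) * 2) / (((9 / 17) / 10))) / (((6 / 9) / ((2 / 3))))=340 / 81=4.20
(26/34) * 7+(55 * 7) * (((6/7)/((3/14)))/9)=26999/153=176.46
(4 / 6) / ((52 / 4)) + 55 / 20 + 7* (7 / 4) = 587 / 39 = 15.05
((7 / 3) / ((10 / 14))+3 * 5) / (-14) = -137 / 105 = -1.30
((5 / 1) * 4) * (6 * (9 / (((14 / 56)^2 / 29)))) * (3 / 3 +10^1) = 5512320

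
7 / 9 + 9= 88 / 9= 9.78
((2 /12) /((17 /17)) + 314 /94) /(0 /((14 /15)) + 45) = 989 /12690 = 0.08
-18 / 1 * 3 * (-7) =378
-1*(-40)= 40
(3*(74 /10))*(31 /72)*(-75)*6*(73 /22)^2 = -91685445 /1936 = -47358.18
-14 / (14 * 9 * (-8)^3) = 1 / 4608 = 0.00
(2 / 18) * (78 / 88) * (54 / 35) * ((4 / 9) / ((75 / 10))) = 52 / 5775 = 0.01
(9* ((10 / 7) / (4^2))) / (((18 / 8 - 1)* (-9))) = -0.07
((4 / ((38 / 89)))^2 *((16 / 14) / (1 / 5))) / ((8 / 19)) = 158420 / 133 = 1191.13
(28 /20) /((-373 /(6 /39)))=-14 /24245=-0.00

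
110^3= 1331000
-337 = -337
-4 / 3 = -1.33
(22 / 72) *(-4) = -11 / 9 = -1.22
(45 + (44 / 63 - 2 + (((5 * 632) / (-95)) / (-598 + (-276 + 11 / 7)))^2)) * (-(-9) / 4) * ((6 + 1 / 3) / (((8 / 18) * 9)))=155.68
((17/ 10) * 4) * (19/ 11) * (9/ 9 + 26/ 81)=69122/ 4455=15.52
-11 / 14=-0.79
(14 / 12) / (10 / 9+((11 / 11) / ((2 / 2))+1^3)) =3 / 8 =0.38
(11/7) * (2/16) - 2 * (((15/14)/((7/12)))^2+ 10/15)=-454313/57624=-7.88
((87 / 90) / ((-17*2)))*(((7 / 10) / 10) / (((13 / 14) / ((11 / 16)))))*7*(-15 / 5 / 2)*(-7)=-765919 / 7072000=-0.11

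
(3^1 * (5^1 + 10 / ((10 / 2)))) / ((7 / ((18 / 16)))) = 3.38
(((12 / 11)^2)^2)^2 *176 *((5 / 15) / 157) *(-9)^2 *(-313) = -58140405006336 / 3059485847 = -19003.33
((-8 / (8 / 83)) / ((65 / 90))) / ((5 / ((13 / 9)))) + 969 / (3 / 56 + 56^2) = -28881434 / 878095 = -32.89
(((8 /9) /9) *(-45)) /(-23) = 40 /207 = 0.19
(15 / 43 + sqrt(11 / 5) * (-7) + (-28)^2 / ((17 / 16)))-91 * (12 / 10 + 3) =1301294 / 3655-7 * sqrt(55) / 5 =345.65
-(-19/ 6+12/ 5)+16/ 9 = 229/ 90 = 2.54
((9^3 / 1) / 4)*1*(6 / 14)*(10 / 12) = 3645 / 56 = 65.09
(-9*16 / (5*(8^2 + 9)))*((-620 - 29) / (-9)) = -10384 / 365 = -28.45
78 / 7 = 11.14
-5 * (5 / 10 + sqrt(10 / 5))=-5 * sqrt(2)- 5 / 2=-9.57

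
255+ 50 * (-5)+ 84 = 89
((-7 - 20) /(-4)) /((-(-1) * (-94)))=-27 /376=-0.07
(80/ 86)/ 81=40/ 3483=0.01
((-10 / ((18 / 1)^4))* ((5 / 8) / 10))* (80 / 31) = -25 / 1627128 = -0.00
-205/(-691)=205/691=0.30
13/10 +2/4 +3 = 24/5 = 4.80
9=9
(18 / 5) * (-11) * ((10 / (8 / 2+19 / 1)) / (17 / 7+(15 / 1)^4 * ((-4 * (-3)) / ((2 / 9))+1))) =-0.00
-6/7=-0.86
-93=-93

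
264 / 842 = 132 / 421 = 0.31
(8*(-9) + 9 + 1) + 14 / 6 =-179 / 3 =-59.67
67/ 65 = 1.03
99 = 99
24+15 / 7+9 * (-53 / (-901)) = 3174 / 119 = 26.67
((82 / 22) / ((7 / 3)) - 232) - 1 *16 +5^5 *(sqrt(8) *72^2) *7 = 320743389.54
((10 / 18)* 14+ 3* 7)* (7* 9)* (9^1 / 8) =16317 / 8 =2039.62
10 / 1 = 10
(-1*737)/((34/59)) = -43483/34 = -1278.91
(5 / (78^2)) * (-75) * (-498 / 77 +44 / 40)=103325 / 312312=0.33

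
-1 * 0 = 0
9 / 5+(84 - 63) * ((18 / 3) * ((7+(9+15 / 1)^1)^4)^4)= 458276566700726716211943039 / 5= 91655313340145343242388610.00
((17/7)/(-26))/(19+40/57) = -969/204386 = -0.00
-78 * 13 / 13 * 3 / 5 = -234 / 5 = -46.80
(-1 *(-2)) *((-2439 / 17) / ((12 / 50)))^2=413105625 / 578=714715.61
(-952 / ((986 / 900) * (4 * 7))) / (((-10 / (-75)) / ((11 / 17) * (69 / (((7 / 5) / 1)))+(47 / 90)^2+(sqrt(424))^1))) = -155011855 / 20706-13500 * sqrt(106) / 29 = -12279.12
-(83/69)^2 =-6889/4761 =-1.45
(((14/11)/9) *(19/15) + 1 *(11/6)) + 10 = 35677/2970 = 12.01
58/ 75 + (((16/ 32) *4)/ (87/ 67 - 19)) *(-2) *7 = 104744/ 44475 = 2.36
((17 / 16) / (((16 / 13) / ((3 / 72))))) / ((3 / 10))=1105 / 9216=0.12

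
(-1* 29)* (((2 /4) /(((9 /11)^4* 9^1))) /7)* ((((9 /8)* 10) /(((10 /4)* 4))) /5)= -424589 /3674160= -0.12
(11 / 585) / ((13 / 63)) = 77 / 845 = 0.09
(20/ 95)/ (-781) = -4/ 14839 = -0.00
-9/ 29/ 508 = -9/ 14732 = -0.00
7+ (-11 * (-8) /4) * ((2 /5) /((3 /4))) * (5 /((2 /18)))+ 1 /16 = 8561 /16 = 535.06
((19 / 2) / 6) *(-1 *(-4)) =19 / 3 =6.33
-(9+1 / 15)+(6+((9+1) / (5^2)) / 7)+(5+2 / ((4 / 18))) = 1154 / 105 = 10.99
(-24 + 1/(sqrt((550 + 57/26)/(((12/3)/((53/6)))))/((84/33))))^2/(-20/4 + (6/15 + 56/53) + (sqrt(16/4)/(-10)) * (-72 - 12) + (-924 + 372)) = -1.06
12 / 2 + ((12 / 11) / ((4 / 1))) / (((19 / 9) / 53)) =2685 / 209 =12.85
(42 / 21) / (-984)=-1 / 492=-0.00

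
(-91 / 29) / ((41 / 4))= -364 / 1189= -0.31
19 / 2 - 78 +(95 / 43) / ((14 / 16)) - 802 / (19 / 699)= -338234619 / 11438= -29571.13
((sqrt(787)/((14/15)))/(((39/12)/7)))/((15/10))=20*sqrt(787)/13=43.16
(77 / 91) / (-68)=-11 / 884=-0.01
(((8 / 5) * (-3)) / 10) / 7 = -12 / 175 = -0.07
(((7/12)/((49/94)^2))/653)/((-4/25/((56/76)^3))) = -110450/13436781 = -0.01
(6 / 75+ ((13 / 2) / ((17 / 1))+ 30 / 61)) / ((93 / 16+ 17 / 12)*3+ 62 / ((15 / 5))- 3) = 1187352 / 48972325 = 0.02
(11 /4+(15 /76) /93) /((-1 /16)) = -44.03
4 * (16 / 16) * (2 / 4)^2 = 1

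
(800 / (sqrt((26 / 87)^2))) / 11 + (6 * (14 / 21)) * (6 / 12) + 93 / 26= 71195 / 286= 248.93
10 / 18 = 5 / 9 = 0.56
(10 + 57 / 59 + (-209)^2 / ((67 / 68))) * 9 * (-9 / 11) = -14198613201 / 43483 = -326532.51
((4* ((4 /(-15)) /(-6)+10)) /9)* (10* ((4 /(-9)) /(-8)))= 1808 /729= 2.48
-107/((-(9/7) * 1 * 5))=749/45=16.64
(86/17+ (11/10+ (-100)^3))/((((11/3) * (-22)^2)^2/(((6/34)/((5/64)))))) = -9179943462/12799528225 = -0.72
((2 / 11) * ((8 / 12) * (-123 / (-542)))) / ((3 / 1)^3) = 82 / 80487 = 0.00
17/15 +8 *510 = 61217/15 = 4081.13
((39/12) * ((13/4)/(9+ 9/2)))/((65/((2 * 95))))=247/108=2.29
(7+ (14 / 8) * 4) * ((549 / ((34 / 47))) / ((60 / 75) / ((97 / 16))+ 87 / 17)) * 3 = 262803555 / 43283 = 6071.75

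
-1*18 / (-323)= 18 / 323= 0.06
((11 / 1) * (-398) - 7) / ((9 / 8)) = -35080 / 9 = -3897.78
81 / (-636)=-27 / 212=-0.13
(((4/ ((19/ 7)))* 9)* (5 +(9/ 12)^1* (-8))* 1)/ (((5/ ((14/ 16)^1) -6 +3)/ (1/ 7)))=-252/ 361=-0.70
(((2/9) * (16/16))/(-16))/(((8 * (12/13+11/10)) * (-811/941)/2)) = 61165/30714192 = 0.00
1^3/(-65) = -0.02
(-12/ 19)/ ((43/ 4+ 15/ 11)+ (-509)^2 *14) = -0.00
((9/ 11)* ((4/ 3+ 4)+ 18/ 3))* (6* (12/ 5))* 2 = 14688/ 55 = 267.05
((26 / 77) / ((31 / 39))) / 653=1014 / 1558711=0.00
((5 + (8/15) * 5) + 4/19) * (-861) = -128863/19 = -6782.26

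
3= 3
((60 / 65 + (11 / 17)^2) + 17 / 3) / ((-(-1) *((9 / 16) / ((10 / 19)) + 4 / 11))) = 4.89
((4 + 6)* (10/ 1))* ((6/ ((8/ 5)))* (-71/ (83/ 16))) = -5132.53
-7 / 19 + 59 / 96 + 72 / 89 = 171289 / 162336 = 1.06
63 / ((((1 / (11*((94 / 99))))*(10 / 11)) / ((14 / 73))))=50666 / 365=138.81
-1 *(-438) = 438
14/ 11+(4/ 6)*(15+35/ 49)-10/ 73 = 195812/ 16863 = 11.61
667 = 667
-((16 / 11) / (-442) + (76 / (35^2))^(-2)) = -3647973167 / 14041456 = -259.80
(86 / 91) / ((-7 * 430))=-1 / 3185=-0.00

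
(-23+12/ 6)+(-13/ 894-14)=-31303/ 894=-35.01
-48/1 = -48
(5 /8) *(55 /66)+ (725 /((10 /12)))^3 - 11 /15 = 52680239983 /80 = 658502999.79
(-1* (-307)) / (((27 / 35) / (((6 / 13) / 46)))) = 10745 / 2691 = 3.99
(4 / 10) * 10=4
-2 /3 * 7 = -14 /3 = -4.67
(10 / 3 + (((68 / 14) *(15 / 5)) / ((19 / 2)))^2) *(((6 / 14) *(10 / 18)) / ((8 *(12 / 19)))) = 754345 / 2815344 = 0.27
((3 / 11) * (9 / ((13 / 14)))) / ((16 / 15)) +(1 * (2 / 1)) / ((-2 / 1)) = 1691 / 1144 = 1.48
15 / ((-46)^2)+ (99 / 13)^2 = 20741451 / 357604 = 58.00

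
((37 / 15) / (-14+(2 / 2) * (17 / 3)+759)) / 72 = 0.00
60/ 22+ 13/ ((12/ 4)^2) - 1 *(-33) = 3680/ 99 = 37.17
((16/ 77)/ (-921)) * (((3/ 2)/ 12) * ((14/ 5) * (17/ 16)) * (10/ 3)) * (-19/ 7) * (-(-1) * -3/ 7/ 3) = -323/ 2978514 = -0.00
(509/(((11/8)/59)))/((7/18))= 56161.87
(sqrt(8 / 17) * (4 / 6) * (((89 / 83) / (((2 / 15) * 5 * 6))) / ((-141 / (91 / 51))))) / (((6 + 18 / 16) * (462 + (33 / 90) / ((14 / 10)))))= -907088 * sqrt(34) / 11228676064155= -0.00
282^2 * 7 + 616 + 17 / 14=7801993 / 14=557285.21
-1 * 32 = -32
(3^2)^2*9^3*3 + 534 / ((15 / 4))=886447 / 5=177289.40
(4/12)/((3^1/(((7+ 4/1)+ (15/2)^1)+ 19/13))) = 2.22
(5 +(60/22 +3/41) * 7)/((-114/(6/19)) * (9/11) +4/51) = -565896/6791855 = -0.08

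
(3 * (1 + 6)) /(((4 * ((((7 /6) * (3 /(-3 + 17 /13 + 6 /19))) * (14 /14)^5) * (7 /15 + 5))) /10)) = -38250 /10127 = -3.78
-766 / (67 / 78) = -59748 / 67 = -891.76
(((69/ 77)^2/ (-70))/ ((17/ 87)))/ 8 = -414207/ 56444080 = -0.01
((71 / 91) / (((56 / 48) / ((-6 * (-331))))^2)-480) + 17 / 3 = 30237749771 / 13377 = 2260428.33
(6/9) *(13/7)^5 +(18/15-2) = 3511246/252105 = 13.93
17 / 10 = 1.70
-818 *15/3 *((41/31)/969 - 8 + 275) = -32803656860/30039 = -1092035.58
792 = 792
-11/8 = -1.38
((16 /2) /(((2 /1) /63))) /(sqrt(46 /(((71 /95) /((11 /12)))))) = 252*sqrt(10238910) /24035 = 33.55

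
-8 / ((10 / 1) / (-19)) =76 / 5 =15.20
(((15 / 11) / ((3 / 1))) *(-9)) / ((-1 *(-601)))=-45 / 6611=-0.01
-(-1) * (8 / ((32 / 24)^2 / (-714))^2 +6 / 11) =1290421.67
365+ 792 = 1157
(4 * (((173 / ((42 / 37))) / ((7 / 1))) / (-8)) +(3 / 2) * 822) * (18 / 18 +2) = 718603 / 196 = 3666.34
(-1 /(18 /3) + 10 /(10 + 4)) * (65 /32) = 1495 /1344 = 1.11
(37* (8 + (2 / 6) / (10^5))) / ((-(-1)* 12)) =88800037 / 3600000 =24.67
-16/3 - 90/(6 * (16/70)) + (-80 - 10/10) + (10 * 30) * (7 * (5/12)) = 723.04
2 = 2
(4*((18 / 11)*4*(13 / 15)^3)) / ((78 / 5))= 1.09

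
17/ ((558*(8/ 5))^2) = 425/ 19927296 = 0.00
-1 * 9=-9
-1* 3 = -3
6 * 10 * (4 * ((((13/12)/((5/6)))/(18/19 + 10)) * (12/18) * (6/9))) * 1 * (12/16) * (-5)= -95/2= -47.50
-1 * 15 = -15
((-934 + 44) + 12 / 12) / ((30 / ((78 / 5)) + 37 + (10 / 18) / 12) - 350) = 2.86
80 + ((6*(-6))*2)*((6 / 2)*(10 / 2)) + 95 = -905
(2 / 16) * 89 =89 / 8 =11.12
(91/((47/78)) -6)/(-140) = -1704/1645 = -1.04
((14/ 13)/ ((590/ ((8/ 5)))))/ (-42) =-4/ 57525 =-0.00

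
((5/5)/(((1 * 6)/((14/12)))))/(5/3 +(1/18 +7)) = 7/314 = 0.02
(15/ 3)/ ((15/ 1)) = 1/ 3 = 0.33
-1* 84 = -84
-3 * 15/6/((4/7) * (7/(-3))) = 5.62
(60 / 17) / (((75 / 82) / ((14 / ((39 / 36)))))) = 55104 / 1105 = 49.87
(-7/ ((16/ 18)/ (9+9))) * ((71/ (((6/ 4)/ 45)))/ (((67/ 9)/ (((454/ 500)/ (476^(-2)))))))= -13976066006532/ 1675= -8343920003.90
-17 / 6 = -2.83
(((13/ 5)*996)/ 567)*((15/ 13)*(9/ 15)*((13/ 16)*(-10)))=-1079/ 42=-25.69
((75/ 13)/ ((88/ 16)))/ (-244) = -75/ 17446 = -0.00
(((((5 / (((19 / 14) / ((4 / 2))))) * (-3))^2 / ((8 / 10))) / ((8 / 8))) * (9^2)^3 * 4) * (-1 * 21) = -9843350202000 / 361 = -27266898066.48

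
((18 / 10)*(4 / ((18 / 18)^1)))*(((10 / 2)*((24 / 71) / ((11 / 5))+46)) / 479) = 1297656 / 374099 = 3.47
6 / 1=6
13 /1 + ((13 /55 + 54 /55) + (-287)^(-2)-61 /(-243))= 15928612954 /1100861685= 14.47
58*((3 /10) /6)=29 /10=2.90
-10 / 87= -0.11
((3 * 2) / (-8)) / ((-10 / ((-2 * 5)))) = -0.75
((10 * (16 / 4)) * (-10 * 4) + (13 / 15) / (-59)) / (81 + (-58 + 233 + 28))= -1416013 / 251340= -5.63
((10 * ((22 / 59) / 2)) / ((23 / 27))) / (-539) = -270 / 66493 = -0.00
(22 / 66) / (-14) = -1 / 42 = -0.02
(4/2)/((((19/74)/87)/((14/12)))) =15022/19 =790.63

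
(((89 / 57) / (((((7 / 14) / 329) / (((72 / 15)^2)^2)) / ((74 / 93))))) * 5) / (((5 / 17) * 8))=339475949568 / 368125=922175.75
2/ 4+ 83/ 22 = 47/ 11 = 4.27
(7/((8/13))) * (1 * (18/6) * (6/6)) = 273/8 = 34.12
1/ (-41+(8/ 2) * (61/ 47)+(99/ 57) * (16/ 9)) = -2679/ 87659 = -0.03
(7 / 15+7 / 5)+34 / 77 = 2666 / 1155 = 2.31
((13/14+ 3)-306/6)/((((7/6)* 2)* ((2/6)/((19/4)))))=-112689/392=-287.47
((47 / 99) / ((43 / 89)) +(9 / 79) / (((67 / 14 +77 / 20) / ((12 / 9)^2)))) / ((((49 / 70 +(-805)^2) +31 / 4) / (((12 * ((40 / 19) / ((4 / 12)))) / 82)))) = 218164369600 / 152040103033155051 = 0.00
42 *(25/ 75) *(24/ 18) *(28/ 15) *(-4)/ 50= -3136/ 1125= -2.79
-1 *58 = -58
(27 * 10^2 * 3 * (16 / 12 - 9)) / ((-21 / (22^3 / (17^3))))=220413600 / 34391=6409.05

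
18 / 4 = 9 / 2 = 4.50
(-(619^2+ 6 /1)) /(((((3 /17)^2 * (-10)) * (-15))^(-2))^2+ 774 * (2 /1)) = -1272691585293750000 /5141698650757441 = -247.52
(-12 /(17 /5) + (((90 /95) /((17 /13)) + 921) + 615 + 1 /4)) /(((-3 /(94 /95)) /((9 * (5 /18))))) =-93116917 /73644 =-1264.42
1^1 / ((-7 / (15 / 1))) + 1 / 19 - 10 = -1608 / 133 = -12.09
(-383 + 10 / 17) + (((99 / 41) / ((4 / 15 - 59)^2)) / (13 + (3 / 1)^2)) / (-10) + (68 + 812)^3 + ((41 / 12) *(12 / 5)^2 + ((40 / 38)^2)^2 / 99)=475643951706221407802802349 / 697965881022204300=681471637.28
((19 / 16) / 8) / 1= 19 / 128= 0.15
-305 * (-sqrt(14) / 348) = 305 * sqrt(14) / 348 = 3.28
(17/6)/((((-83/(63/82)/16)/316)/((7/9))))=-1052912/10209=-103.14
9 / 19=0.47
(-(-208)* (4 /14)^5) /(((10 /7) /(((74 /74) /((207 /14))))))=6656 /355005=0.02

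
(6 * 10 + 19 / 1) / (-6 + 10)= 79 / 4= 19.75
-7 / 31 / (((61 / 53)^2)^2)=-55233367 / 429221071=-0.13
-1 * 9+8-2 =-3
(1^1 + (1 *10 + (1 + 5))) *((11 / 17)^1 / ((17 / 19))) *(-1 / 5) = -209 / 85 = -2.46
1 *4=4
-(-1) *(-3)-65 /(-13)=2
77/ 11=7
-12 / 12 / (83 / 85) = -85 / 83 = -1.02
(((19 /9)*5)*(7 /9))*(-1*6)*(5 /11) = -6650 /297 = -22.39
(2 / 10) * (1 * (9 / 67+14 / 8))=101 / 268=0.38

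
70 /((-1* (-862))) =35 /431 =0.08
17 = 17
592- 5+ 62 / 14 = 4140 / 7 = 591.43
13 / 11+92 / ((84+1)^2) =1.19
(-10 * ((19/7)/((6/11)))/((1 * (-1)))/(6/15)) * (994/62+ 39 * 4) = 27864925/1302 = 21401.63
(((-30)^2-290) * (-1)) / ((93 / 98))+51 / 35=-2087557 / 3255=-641.34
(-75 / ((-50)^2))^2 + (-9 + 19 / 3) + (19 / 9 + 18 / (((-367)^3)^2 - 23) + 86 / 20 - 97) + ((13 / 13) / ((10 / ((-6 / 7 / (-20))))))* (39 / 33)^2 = -8684302734536649665988689 / 93130580418086693790000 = -93.25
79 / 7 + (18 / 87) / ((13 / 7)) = 30077 / 2639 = 11.40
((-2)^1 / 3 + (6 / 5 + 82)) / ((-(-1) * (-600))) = -619 / 4500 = -0.14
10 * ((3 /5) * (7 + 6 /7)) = 330 /7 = 47.14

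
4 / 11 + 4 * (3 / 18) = 34 / 33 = 1.03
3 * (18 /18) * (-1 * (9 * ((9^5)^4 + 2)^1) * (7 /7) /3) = -109418989131512359227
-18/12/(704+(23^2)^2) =-1/187030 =-0.00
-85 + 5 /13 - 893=-12709 /13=-977.62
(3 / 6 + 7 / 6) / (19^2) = 5 / 1083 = 0.00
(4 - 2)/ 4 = 1/ 2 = 0.50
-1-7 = -8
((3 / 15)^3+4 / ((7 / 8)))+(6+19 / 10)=21839 / 1750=12.48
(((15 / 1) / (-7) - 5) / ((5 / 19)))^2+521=61629 / 49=1257.73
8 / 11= 0.73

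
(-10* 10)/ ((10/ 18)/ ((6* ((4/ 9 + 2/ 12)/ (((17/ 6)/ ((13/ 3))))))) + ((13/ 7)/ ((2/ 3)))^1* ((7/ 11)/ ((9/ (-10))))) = 53.46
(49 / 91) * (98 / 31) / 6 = 343 / 1209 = 0.28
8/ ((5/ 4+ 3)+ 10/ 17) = 544/ 329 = 1.65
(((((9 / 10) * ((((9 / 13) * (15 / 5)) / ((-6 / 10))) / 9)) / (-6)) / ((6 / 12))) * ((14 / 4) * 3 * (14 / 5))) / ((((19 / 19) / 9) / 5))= 3969 / 26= 152.65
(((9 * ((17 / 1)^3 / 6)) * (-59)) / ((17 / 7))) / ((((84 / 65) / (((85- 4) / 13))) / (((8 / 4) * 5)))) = -34528275 / 4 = -8632068.75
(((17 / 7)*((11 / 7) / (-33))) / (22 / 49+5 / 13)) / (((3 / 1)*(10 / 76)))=-8398 / 23895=-0.35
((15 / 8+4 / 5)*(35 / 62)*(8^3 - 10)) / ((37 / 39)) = 7331961 / 9176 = 799.04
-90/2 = -45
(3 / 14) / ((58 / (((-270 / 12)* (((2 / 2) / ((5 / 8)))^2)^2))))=-13824 / 25375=-0.54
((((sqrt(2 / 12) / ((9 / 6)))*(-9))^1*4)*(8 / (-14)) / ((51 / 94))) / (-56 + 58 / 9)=-2256*sqrt(6) / 26537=-0.21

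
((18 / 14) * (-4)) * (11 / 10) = -198 / 35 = -5.66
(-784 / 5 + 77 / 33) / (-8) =2317 / 120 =19.31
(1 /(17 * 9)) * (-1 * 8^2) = -64 /153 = -0.42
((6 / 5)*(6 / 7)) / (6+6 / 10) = 0.16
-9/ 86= -0.10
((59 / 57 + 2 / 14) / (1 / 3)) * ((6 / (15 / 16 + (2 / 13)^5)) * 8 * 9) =1206197291520 / 740797631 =1628.24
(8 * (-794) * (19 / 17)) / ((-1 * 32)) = 7543 / 34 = 221.85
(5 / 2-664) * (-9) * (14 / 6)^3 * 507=76690341 / 2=38345170.50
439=439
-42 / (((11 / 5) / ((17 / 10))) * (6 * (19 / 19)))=-119 / 22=-5.41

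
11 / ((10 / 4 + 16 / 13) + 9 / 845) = 18590 / 6323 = 2.94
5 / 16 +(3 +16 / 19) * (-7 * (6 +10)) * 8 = -1046433 / 304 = -3442.21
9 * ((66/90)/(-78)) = -11/130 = -0.08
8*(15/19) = 120/19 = 6.32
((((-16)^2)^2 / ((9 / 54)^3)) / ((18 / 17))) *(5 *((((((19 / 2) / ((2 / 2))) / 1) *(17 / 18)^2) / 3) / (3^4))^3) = 7205153172753920 / 2541865828329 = 2834.59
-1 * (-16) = 16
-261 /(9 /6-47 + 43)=522 /5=104.40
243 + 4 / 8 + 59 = 605 / 2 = 302.50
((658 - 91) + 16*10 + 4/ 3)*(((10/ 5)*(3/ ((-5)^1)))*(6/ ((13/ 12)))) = -62928/ 13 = -4840.62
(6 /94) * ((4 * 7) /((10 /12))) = 504 /235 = 2.14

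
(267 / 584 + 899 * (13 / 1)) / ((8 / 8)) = 6825475 / 584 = 11687.46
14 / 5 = 2.80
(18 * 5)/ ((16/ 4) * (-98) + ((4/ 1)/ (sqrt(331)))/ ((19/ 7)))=-358473/ 1561349 - 57 * sqrt(331)/ 21858886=-0.23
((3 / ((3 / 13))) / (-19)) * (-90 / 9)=130 / 19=6.84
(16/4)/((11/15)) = 60/11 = 5.45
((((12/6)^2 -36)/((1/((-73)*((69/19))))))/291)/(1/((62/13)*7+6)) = 27508736/23959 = 1148.16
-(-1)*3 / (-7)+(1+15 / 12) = 51 / 28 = 1.82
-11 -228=-239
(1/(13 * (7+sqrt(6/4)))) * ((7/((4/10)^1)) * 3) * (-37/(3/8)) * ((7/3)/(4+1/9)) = -8232/247+588 * sqrt(6)/247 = -27.50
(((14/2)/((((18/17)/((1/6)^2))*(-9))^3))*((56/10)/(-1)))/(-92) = -240737/22811318392320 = -0.00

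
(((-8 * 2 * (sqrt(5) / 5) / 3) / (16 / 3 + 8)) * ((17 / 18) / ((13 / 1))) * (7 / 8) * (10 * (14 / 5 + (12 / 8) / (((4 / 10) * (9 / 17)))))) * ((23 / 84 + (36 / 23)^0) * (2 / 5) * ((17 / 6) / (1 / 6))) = -18337339 * sqrt(5) / 4212000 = -9.73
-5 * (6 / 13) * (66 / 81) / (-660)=1 / 351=0.00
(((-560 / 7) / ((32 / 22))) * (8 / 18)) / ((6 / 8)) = -880 / 27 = -32.59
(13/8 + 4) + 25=245/8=30.62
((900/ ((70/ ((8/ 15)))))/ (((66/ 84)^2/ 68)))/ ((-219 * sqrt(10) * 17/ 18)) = -16128 * sqrt(10)/ 44165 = -1.15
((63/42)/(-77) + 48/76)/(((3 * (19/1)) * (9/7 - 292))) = -597/16161970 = -0.00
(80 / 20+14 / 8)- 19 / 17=315 / 68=4.63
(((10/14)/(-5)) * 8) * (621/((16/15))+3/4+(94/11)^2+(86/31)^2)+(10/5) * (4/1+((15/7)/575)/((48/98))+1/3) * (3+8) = -744692851613/1123274460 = -662.97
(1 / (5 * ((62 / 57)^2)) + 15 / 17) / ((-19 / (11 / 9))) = -1259621 / 18624180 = -0.07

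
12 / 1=12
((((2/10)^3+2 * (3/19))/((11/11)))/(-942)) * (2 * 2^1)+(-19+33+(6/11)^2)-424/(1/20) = -1145863704848/135353625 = -8465.70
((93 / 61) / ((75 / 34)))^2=1110916 / 2325625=0.48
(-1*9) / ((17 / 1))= -9 / 17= -0.53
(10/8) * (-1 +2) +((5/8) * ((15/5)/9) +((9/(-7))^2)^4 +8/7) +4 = 1946430491/138355224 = 14.07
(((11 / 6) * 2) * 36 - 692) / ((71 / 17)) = -9520 / 71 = -134.08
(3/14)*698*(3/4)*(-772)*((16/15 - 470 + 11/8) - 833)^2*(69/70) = -113201971671456537/784000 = -144390269989.10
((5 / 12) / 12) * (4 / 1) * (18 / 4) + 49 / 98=9 / 8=1.12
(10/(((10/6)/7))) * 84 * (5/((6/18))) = 52920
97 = 97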